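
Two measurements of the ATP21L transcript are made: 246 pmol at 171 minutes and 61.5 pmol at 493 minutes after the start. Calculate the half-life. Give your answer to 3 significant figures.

161 minutes

Over Δt = 493 − 171 = 322 minutes, the level fell by a factor of 246/61.5 ≈ 4.
n = log₂(4) ≈ 2 half-lives, so t½ = 322/2 ≈ 161 minutes.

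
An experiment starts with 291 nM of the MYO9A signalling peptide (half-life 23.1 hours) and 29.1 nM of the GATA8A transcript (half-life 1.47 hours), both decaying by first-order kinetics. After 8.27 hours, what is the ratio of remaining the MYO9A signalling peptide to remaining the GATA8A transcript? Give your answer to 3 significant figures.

385

MYO9A signalling peptide: 291 × (1/2)^(8.27/23.1) = 291 × (1/2)^0.35801 ≈ 227.05 nM.
GATA8A transcript: 29.1 × (1/2)^(8.27/1.47) = 29.1 × (1/2)^5.6259 ≈ 0.58931 nM.
Ratio ≈ 227.05 / 0.58931 ≈ 385.28.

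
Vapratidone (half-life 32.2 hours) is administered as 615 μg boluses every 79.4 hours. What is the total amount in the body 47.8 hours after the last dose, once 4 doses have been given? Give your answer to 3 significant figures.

268 μg

The 4 doses were given 286, 206.6, 127.2, 47.8 hours ago.
Total = 615·(1/2)^(286/32.2) + 615·(1/2)^(206.6/32.2) + 615·(1/2)^(127.2/32.2) + 615·(1/2)^(47.8/32.2)
      = 1.3036 + 7.2015 + 39.784 + 219.79 ≈ 268.08 μg.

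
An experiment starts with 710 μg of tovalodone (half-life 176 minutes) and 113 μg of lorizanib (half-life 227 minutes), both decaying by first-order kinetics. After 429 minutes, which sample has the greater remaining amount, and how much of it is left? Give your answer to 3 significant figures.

tovalodone, 131 μg

tovalodone: 710 × (1/2)^2.4375 ≈ 131.07 μg.
lorizanib: 113 × (1/2)^1.8899 ≈ 30.491 μg.
Tovalodone has more remaining, at ≈ 131.07 μg.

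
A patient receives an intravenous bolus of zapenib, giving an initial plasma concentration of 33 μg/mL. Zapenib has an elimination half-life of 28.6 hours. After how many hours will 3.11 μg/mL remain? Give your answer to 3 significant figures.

97.5 hours

Fraction remaining = 3.11/33 ≈ 0.094242.
n = log₂(33/3.11) = ln(10.611)/ln 2 ≈ 3.4075 half-lives.
t = n × t½ = 3.4075 × 28.6 ≈ 97.454 hours.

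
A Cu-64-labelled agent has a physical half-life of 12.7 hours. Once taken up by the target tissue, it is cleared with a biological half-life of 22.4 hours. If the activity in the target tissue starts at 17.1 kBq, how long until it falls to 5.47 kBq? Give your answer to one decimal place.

1/t_eff = 1/t_phys + 1/t_biol = 1/12.7 + 1/22.4 = 0.12338 per hour.
t_eff = 12.7 × 22.4 / (12.7 + 22.4) ≈ 8.1048 hours.
n = log₂(17.1/5.47) ≈ 1.6444; t = 1.6444 × 8.1048 ≈ 13.327 hours.

13.3 hours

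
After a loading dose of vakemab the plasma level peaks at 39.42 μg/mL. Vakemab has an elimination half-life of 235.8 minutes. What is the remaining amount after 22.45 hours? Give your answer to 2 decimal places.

Convert the elapsed time: 22.45 hours = 1347 minutes.
Number of half-lives: n = 1347/235.8 ≈ 5.7125.
Remaining = 39.42 × (1/2)^5.7125 = 39.42 × 0.019071 ≈ 0.75178 μg/mL.

0.75 μg/mL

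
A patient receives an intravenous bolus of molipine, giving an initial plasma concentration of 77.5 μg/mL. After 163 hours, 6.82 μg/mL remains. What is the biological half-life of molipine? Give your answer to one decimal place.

46.5 hours

A/A₀ = 6.82/77.5 ≈ 0.088.
n = log₂(11.364) ≈ 3.5064 half-lives elapsed in 163 hours.
t½ = 163/3.5064 ≈ 46.487 hours.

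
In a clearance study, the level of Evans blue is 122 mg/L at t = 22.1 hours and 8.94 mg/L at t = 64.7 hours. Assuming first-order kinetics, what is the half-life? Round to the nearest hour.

11 hours

Over Δt = 64.7 − 22.1 = 42.6 hours, the level fell by a factor of 122/8.94 ≈ 13.647.
n = log₂(13.647) ≈ 3.7705 half-lives, so t½ = 42.6/3.7705 ≈ 11.298 hours.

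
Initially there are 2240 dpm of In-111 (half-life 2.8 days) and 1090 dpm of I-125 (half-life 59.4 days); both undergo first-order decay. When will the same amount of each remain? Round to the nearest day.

3 days

Set 2240·(1/2)^(t/2.8) = 1090·(1/2)^(t/59.4).
Taking log₂: log₂(2240/1090) = t·(1/2.8 − 1/59.4).
log₂(2.055) = 1.0392; 1/2.8 − 1/59.4 = 0.34031.
t = 1.0392 / 0.34031 ≈ 3.0536 days.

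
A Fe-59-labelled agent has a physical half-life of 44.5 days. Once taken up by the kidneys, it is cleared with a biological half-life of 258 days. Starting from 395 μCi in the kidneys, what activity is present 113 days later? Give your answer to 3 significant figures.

50.2 μCi

1/t_eff = 1/t_phys + 1/t_biol = 1/44.5 + 1/258 = 0.026348 per day.
t_eff = 44.5 × 258 / (44.5 + 258) ≈ 37.954 days.
Remaining = 395 × (1/2)^(113/37.954) = 395 × (1/2)^2.9773 ≈ 50.158 μCi.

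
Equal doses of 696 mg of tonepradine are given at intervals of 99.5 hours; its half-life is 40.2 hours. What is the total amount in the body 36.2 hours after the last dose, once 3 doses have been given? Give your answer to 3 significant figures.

The 3 doses were given 235.2, 135.7, 36.2 hours ago.
Total = 696·(1/2)^(235.2/40.2) + 696·(1/2)^(135.7/40.2) + 696·(1/2)^(36.2/40.2)
      = 12.06 + 67.057 + 372.85 ≈ 451.97 mg.

452 mg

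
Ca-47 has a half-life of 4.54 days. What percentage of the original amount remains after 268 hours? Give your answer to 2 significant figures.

18%

268 hours = 11.1667 days.
n = 11.1667/4.54 ≈ 2.4596 half-lives.
Fraction remaining = (1/2)^2.4596 ≈ 0.18179, i.e. 18.179%.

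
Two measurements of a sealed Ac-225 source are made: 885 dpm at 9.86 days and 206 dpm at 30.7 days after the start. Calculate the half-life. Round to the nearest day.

10 days

Over Δt = 30.7 − 9.86 = 20.84 days, the level fell by a factor of 885/206 ≈ 4.2961.
n = log₂(4.2961) ≈ 2.103 half-lives, so t½ = 20.84/2.103 ≈ 9.9095 days.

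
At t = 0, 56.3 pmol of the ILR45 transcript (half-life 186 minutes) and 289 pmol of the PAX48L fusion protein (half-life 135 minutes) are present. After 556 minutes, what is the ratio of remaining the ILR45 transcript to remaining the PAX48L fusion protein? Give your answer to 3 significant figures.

0.426

ILR45 transcript: 56.3 × (1/2)^(556/186) = 56.3 × (1/2)^2.9892 ≈ 7.0901 pmol.
PAX48L fusion protein: 289 × (1/2)^(556/135) = 289 × (1/2)^4.1185 ≈ 16.638 pmol.
Ratio ≈ 7.0901 / 16.638 ≈ 0.42614.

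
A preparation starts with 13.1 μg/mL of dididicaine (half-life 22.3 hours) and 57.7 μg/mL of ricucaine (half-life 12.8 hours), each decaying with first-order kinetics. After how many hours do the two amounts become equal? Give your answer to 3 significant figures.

64.3 hours

Set 13.1·(1/2)^(t/22.3) = 57.7·(1/2)^(t/12.8).
Taking log₂: log₂(13.1/57.7) = t·(1/22.3 − 1/12.8).
log₂(0.22704) = -2.139; 1/22.3 − 1/12.8 = -0.033282.
t = -2.139 / -0.033282 ≈ 64.269 hours.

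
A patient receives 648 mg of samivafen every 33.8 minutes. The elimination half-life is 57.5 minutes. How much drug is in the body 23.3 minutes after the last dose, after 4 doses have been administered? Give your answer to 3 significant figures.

The 4 doses were given 124.7, 90.9, 57.1, 23.3 minutes ago.
Total = 648·(1/2)^(124.7/57.5) + 648·(1/2)^(90.9/57.5) + 648·(1/2)^(57.1/57.5) + 648·(1/2)^(23.3/57.5)
      = 144.12 + 216.61 + 325.57 + 489.32 ≈ 1175.6 mg.

1180 mg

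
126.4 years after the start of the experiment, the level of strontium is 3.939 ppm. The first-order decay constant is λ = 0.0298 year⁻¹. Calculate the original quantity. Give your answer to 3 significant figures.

170 ppm

t½ = ln 2 / λ = 0.69315 / 0.0298 ≈ 23.26 years.
Number of half-lives elapsed: n = 126.4/23.26 ≈ 5.4342.
A₀ = A × 2^n = 3.939 × 2^5.4342 = 3.939 × 43.238 ≈ 170.31 ppm.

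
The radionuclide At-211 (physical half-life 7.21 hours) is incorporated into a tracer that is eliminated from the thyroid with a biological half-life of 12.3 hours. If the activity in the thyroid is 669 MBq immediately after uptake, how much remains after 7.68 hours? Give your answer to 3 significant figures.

207 MBq

1/t_eff = 1/t_phys + 1/t_biol = 1/7.21 + 1/12.3 = 0.22 per hour.
t_eff = 7.21 × 12.3 / (7.21 + 12.3) ≈ 4.5455 hours.
Remaining = 669 × (1/2)^(7.68/4.5455) = 669 × (1/2)^1.6896 ≈ 207.4 MBq.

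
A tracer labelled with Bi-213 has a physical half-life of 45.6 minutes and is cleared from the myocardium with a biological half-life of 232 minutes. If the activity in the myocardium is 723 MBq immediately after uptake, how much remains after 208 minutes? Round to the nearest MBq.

1/t_eff = 1/t_phys + 1/t_biol = 1/45.6 + 1/232 = 0.02624 per minute.
t_eff = 45.6 × 232 / (45.6 + 232) ≈ 38.11 minutes.
Remaining = 723 × (1/2)^(208/38.11) = 723 × (1/2)^5.458 ≈ 16.449 MBq.

16 MBq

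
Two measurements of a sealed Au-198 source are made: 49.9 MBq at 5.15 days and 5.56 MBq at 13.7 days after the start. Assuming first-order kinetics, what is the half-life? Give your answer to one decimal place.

2.7 days

Over Δt = 13.7 − 5.15 = 8.55 days, the level fell by a factor of 49.9/5.56 ≈ 8.9748.
n = log₂(8.9748) ≈ 3.1659 half-lives, so t½ = 8.55/3.1659 ≈ 2.7007 days.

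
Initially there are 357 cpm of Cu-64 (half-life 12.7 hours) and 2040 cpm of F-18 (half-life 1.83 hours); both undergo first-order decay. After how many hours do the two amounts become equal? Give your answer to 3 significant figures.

Set 357·(1/2)^(t/12.7) = 2040·(1/2)^(t/1.83).
Taking log₂: log₂(357/2040) = t·(1/12.7 − 1/1.83).
log₂(0.175) = -2.5146; 1/12.7 − 1/1.83 = -0.46771.
t = -2.5146 / -0.46771 ≈ 5.3764 hours.

5.38 hours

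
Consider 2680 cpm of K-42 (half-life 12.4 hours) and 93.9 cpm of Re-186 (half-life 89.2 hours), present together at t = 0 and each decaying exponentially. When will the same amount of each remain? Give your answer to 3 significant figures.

69.6 hours

Set 2680·(1/2)^(t/12.4) = 93.9·(1/2)^(t/89.2).
Taking log₂: log₂(2680/93.9) = t·(1/12.4 − 1/89.2).
log₂(28.541) = 4.835; 1/12.4 − 1/89.2 = 0.069434.
t = 4.835 / 0.069434 ≈ 69.634 hours.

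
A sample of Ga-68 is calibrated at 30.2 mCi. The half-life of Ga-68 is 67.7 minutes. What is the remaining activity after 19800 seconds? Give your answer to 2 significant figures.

Convert the elapsed time: 19800 seconds = 330 minutes.
Number of half-lives: n = 330/67.7 ≈ 4.8744.
Remaining = 30.2 × (1/2)^4.8744 = 30.2 × 0.034091 ≈ 1.0296 mCi.

1.0 mCi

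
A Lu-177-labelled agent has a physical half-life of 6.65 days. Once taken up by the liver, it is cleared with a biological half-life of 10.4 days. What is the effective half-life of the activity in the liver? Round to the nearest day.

4 days

1/t_eff = 1/t_phys + 1/t_biol = 1/6.65 + 1/10.4 = 0.24653 per day.
t_eff = 6.65 × 10.4 / (6.65 + 10.4) ≈ 4.0563 days.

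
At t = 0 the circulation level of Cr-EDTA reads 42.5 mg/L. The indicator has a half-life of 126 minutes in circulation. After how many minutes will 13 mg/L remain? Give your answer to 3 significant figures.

Fraction remaining = 13/42.5 ≈ 0.30588.
n = log₂(42.5/13) = ln(3.2692)/ln 2 ≈ 1.709 half-lives.
t = n × t½ = 1.709 × 126 ≈ 215.33 minutes.

215 minutes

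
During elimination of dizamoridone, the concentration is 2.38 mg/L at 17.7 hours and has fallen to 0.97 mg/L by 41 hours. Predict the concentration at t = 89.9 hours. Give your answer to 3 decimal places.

Over Δt = 41 − 17.7 = 23.3 hours, the level fell by a factor of 2.38/0.97 ≈ 2.4536.
n = log₂(2.4536) ≈ 1.2949 half-lives, so t½ = 23.3/1.2949 ≈ 17.994 hours.
From t = 41 to t = 89.9: 0.97 × (1/2)^((89.9−41)/17.994) ≈ 0.14746 mg/L.

0.147 mg/L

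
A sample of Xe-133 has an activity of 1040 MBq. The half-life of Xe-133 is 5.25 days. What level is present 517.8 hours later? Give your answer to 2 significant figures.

Convert the elapsed time: 517.8 hours = 21.575 days.
Number of half-lives: n = 21.575/5.25 ≈ 4.1095.
Remaining = 1040 × (1/2)^4.1095 = 1040 × 0.057931 ≈ 60.248 MBq.

60 MBq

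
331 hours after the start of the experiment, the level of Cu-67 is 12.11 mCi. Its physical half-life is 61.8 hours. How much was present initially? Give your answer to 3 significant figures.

Number of half-lives elapsed: n = 331/61.8 ≈ 5.356.
A₀ = A × 2^n = 12.11 × 2^5.356 = 12.11 × 40.956 ≈ 495.97 mCi.

496 mCi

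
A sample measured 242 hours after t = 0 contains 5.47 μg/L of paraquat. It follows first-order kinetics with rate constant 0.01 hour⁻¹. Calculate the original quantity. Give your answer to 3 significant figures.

61.5 μg/L

t½ = ln 2 / λ = 0.69315 / 0.01 ≈ 69.315 hours.
Number of half-lives elapsed: n = 242/69.315 ≈ 3.4913.
A₀ = A × 2^n = 5.47 × 2^3.4913 = 5.47 × 11.246 ≈ 61.515 μg/L.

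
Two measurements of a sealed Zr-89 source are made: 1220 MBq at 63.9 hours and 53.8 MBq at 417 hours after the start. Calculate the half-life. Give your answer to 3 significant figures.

78.4 hours

Over Δt = 417 − 63.9 = 353.1 hours, the level fell by a factor of 1220/53.8 ≈ 22.677.
n = log₂(22.677) ≈ 4.5031 half-lives, so t½ = 353.1/4.5031 ≈ 78.412 hours.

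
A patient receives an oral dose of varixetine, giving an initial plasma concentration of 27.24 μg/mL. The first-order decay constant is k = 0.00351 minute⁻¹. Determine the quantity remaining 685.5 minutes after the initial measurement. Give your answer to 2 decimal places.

t½ = ln 2 / k = 0.69315 / 0.00351 ≈ 197.48 minutes.
Number of half-lives: n = 685.5/197.48 ≈ 3.4713.
Remaining = 27.24 × (1/2)^3.4713 = 27.24 × 0.090166 ≈ 2.4561 μg/mL.

2.46 μg/mL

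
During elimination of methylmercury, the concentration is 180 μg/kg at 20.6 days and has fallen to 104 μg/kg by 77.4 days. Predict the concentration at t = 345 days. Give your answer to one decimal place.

Over Δt = 77.4 − 20.6 = 56.8 days, the level fell by a factor of 180/104 ≈ 1.7308.
n = log₂(1.7308) ≈ 0.79141 half-lives, so t½ = 56.8/0.79141 ≈ 71.77 days.
From t = 77.4 to t = 345: 104 × (1/2)^((345−77.4)/71.77) ≈ 7.8456 μg/kg.

7.8 μg/kg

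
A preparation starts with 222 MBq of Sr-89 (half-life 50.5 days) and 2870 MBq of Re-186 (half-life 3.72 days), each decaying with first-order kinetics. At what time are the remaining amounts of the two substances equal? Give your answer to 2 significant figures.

Set 222·(1/2)^(t/50.5) = 2870·(1/2)^(t/3.72).
Taking log₂: log₂(222/2870) = t·(1/50.5 − 1/3.72).
log₂(0.077352) = -3.6924; 1/50.5 − 1/3.72 = -0.24902.
t = -3.6924 / -0.24902 ≈ 14.828 days.

15 days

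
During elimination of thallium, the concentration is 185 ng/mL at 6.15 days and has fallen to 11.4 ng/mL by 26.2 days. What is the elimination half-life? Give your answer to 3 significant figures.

4.99 days

Over Δt = 26.2 − 6.15 = 20.05 days, the level fell by a factor of 185/11.4 ≈ 16.228.
n = log₂(16.228) ≈ 4.0204 half-lives, so t½ = 20.05/4.0204 ≈ 4.987 days.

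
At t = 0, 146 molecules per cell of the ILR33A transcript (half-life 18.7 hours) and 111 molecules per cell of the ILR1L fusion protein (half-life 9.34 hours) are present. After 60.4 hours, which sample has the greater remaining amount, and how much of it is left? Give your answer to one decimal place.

ILR33A transcript, 15.6 molecules per cell

ILR33A transcript: 146 × (1/2)^3.2299 ≈ 15.561 molecules per cell.
ILR1L fusion protein: 111 × (1/2)^6.4668 ≈ 1.2549 molecules per cell.
ILR33A transcript has more remaining, at ≈ 15.561 molecules per cell.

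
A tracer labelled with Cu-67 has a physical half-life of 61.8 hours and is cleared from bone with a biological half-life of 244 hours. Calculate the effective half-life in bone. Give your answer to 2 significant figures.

49 hours

1/t_eff = 1/t_phys + 1/t_biol = 1/61.8 + 1/244 = 0.02028 per hour.
t_eff = 61.8 × 244 / (61.8 + 244) ≈ 49.311 hours.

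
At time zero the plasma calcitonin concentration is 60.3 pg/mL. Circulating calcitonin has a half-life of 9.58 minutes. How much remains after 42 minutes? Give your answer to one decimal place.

2.9 pg/mL

Number of half-lives: n = 42/9.58 ≈ 4.3841.
Remaining = 60.3 × (1/2)^4.3841 = 60.3 × 0.04789 ≈ 2.8878 pg/mL.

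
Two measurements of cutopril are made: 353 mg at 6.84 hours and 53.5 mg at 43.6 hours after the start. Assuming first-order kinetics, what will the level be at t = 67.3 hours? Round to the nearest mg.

16 mg

Over Δt = 43.6 − 6.84 = 36.76 hours, the level fell by a factor of 353/53.5 ≈ 6.5981.
n = log₂(6.5981) ≈ 2.7221 half-lives, so t½ = 36.76/2.7221 ≈ 13.504 hours.
From t = 43.6 to t = 67.3: 53.5 × (1/2)^((67.3−43.6)/13.504) ≈ 15.851 mg.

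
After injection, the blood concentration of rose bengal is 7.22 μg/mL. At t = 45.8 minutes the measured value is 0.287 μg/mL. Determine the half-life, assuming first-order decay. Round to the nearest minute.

A/A₀ = 0.287/7.22 ≈ 0.039751.
n = log₂(25.157) ≈ 4.6529 half-lives elapsed in 45.8 minutes.
t½ = 45.8/4.6529 ≈ 9.8434 minutes.

10 minutes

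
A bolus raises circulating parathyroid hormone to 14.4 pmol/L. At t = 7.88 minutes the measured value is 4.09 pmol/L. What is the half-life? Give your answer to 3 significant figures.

4.34 minutes

A/A₀ = 4.09/14.4 ≈ 0.28403.
n = log₂(3.5208) ≈ 1.8159 half-lives elapsed in 7.88 minutes.
t½ = 7.88/1.8159 ≈ 4.3395 minutes.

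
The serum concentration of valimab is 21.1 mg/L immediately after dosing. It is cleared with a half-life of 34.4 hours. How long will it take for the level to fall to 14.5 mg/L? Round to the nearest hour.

19 hours

Fraction remaining = 14.5/21.1 ≈ 0.6872.
n = log₂(21.1/14.5) = ln(1.4552)/ln 2 ≈ 0.54119 half-lives.
t = n × t½ = 0.54119 × 34.4 ≈ 18.617 hours.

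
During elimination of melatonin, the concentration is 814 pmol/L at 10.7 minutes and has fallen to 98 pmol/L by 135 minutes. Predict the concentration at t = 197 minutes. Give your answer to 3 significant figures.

34.1 pmol/L

Over Δt = 135 − 10.7 = 124.3 minutes, the level fell by a factor of 814/98 ≈ 8.3061.
n = log₂(8.3061) ≈ 3.0542 half-lives, so t½ = 124.3/3.0542 ≈ 40.698 minutes.
From t = 135 to t = 197: 98 × (1/2)^((197−135)/40.698) ≈ 34.091 pmol/L.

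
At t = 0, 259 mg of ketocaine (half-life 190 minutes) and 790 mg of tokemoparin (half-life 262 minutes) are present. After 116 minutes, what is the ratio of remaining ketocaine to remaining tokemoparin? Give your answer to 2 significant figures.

0.29

ketocaine: 259 × (1/2)^(116/190) = 259 × (1/2)^0.61053 ≈ 169.63 mg.
tokemoparin: 790 × (1/2)^(116/262) = 790 × (1/2)^0.44275 ≈ 581.23 mg.
Ratio ≈ 169.63 / 581.23 ≈ 0.29185.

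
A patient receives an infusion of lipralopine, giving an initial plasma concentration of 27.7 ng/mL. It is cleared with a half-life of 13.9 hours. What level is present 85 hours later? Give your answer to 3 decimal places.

0.400 ng/mL

Number of half-lives: n = 85/13.9 ≈ 6.1151.
Remaining = 27.7 × (1/2)^6.1151 = 27.7 × 0.014427 ≈ 0.39962 ng/mL.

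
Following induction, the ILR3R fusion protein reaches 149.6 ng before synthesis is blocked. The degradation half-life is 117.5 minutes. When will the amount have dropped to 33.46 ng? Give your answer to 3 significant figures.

Fraction remaining = 33.46/149.6 ≈ 0.22366.
n = log₂(149.6/33.46) = ln(4.471)/ln 2 ≈ 2.1606 half-lives.
t = n × t½ = 2.1606 × 117.5 ≈ 253.87 minutes.

254 minutes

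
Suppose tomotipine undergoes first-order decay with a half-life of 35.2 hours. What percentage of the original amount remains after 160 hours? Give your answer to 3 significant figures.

n = 160/35.2 ≈ 4.5455 half-lives.
Fraction remaining = (1/2)^4.5455 ≈ 0.042823, i.e. 4.2823%.

4.28%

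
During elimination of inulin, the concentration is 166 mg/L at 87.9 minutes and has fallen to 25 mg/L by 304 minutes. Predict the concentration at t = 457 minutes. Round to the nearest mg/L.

Over Δt = 304 − 87.9 = 216.1 minutes, the level fell by a factor of 166/25 ≈ 6.64.
n = log₂(6.64) ≈ 2.7312 half-lives, so t½ = 216.1/2.7312 ≈ 79.123 minutes.
From t = 304 to t = 457: 25 × (1/2)^((457−304)/79.123) ≈ 6.544 mg/L.

7 mg/L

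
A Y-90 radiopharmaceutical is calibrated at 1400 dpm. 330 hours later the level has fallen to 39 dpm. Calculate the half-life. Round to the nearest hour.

A/A₀ = 39/1400 ≈ 0.027857.
n = log₂(35.897) ≈ 5.1658 half-lives elapsed in 330 hours.
t½ = 330/5.1658 ≈ 63.882 hours.

64 hours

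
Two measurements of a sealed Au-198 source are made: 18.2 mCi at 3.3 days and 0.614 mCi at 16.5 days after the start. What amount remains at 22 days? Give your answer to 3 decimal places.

Over Δt = 16.5 − 3.3 = 13.2 days, the level fell by a factor of 18.2/0.614 ≈ 29.642.
n = log₂(29.642) ≈ 4.8896 half-lives, so t½ = 13.2/4.8896 ≈ 2.6996 days.
From t = 16.5 to t = 22: 0.614 × (1/2)^((22−16.5)/2.6996) ≈ 0.14958 mCi.

0.150 mCi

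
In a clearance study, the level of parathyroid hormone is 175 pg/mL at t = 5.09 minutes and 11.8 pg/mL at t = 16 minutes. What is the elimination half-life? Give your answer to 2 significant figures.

2.8 minutes

Over Δt = 16 − 5.09 = 10.91 minutes, the level fell by a factor of 175/11.8 ≈ 14.831.
n = log₂(14.831) ≈ 3.8905 half-lives, so t½ = 10.91/3.8905 ≈ 2.8043 minutes.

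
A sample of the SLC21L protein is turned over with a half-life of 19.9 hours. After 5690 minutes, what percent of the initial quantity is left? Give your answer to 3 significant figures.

3.68%

5690 minutes = 94.8333 hours.
n = 94.8333/19.9 ≈ 4.7655 half-lives.
Fraction remaining = (1/2)^4.7655 ≈ 0.036766, i.e. 3.6766%.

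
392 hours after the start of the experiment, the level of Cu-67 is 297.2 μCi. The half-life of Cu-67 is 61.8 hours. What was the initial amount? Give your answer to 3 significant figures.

Number of half-lives elapsed: n = 392/61.8 ≈ 6.343.
A₀ = A × 2^n = 297.2 × 2^6.343 = 297.2 × 81.179 ≈ 24127 μCi.

24100 μCi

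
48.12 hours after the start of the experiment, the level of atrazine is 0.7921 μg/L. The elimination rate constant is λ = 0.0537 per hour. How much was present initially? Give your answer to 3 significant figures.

10.5 μg/L

t½ = ln 2 / λ = 0.69315 / 0.0537 ≈ 12.908 hours.
Number of half-lives elapsed: n = 48.12/12.908 ≈ 3.728.
A₀ = A × 2^n = 0.7921 × 2^3.728 = 0.7921 × 13.251 ≈ 10.496 μg/L.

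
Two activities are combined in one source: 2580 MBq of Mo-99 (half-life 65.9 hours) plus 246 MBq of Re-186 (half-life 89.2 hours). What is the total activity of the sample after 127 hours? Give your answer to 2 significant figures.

770 MBq

Mo-99: 2580 × (1/2)^(127/65.9) = 2580 × (1/2)^1.9272 ≈ 678.4 MBq.
Re-186: 246 × (1/2)^(127/89.2) = 246 × (1/2)^1.4238 ≈ 91.694 MBq.
Total = 678.4 + 91.694 ≈ 770.09 MBq.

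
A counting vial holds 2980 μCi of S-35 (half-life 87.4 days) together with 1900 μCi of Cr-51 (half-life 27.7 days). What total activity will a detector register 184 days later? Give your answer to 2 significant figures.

S-35: 2980 × (1/2)^(184/87.4) = 2980 × (1/2)^2.1053 ≈ 692.58 μCi.
Cr-51: 1900 × (1/2)^(184/27.7) = 1900 × (1/2)^6.6426 ≈ 19.017 μCi.
Total = 692.58 + 19.017 ≈ 711.59 μCi.

710 μCi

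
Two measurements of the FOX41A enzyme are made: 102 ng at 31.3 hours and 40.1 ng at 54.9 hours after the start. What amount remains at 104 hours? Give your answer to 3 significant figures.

Over Δt = 54.9 − 31.3 = 23.6 hours, the level fell by a factor of 102/40.1 ≈ 2.5436.
n = log₂(2.5436) ≈ 1.3469 half-lives, so t½ = 23.6/1.3469 ≈ 17.522 hours.
From t = 54.9 to t = 104: 40.1 × (1/2)^((104−54.9)/17.522) ≈ 5.749 ng.

5.75 ng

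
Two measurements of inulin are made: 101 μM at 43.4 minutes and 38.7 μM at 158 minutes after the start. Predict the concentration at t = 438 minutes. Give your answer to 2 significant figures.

Over Δt = 158 − 43.4 = 114.6 minutes, the level fell by a factor of 101/38.7 ≈ 2.6098.
n = log₂(2.6098) ≈ 1.3839 half-lives, so t½ = 114.6/1.3839 ≈ 82.806 minutes.
From t = 158 to t = 438: 38.7 × (1/2)^((438−158)/82.806) ≈ 3.7138 μM.

3.7 μM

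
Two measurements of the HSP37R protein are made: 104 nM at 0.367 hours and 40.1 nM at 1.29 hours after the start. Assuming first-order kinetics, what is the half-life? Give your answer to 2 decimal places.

0.67 hours

Over Δt = 1.29 − 0.367 = 0.923 hours, the level fell by a factor of 104/40.1 ≈ 2.5935.
n = log₂(2.5935) ≈ 1.3749 half-lives, so t½ = 0.923/1.3749 ≈ 0.67132 hours.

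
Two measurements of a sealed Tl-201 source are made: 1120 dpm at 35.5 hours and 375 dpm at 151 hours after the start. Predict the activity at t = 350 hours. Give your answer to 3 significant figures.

Over Δt = 151 − 35.5 = 115.5 hours, the level fell by a factor of 1120/375 ≈ 2.9867.
n = log₂(2.9867) ≈ 1.5785 half-lives, so t½ = 115.5/1.5785 ≈ 73.169 hours.
From t = 151 to t = 350: 375 × (1/2)^((350−151)/73.169) ≈ 56.926 dpm.

56.9 dpm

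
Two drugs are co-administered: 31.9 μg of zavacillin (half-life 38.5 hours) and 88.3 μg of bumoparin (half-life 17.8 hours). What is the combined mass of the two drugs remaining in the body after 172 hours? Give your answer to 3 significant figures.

1.55 μg

zavacillin: 31.9 × (1/2)^(172/38.5) = 31.9 × (1/2)^4.4675 ≈ 1.4419 μg.
bumoparin: 88.3 × (1/2)^(172/17.8) = 88.3 × (1/2)^9.6629 ≈ 0.10893 μg.
Total = 1.4419 + 0.10893 ≈ 1.5508 μg.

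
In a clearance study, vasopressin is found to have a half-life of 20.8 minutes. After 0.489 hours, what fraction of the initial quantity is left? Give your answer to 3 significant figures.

0.489 hours = 29.34 minutes.
n = 29.34/20.8 ≈ 1.4106 half-lives.
Fraction remaining = (1/2)^1.4106 ≈ 0.37616.

0.376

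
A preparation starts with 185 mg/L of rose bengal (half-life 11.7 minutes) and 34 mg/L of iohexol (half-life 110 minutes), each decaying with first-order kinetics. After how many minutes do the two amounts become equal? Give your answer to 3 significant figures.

32.0 minutes

Set 185·(1/2)^(t/11.7) = 34·(1/2)^(t/110).
Taking log₂: log₂(185/34) = t·(1/11.7 − 1/110).
log₂(5.4412) = 2.4439; 1/11.7 − 1/110 = 0.076379.
t = 2.4439 / 0.076379 ≈ 31.997 minutes.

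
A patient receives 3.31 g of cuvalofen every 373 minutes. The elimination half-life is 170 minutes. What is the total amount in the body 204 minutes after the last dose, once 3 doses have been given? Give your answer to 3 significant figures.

The 3 doses were given 950, 577, 204 minutes ago.
Total = 3.31·(1/2)^(950/170) + 3.31·(1/2)^(577/170) + 3.31·(1/2)^(204/170)
      = 0.068802 + 0.31484 + 1.4408 ≈ 1.8244 g.

1.82 g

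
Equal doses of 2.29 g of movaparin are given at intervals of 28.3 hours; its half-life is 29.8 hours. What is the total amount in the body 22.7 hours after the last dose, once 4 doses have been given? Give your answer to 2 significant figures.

2.6 g

The 4 doses were given 107.6, 79.3, 51, 22.7 hours ago.
Total = 2.29·(1/2)^(107.6/29.8) + 2.29·(1/2)^(79.3/29.8) + 2.29·(1/2)^(51/29.8) + 2.29·(1/2)^(22.7/29.8)
      = 0.18745 + 0.36205 + 0.69928 + 1.3506 ≈ 2.5994 g.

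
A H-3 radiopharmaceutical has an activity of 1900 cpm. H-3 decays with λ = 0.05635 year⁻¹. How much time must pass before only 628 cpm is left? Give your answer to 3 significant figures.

19.6 years

t½ = ln 2 / λ = 0.69315 / 0.05635 ≈ 12.301 years.
Fraction remaining = 628/1900 ≈ 0.33053.
n = log₂(1900/628) = ln(3.0255)/ln 2 ≈ 1.5972 half-lives.
t = n × t½ = 1.5972 × 12.301 ≈ 19.646 years.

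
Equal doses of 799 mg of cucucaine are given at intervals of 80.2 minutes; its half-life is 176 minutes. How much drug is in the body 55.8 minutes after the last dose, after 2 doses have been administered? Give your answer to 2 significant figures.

1100 mg

The 2 doses were given 136, 55.8 minutes ago.
Total = 799·(1/2)^(136/176) + 799·(1/2)^(55.8/176)
      = 467.66 + 641.37 ≈ 1109 mg.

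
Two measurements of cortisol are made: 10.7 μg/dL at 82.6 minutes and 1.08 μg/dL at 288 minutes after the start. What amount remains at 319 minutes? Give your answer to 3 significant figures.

Over Δt = 288 − 82.6 = 205.4 minutes, the level fell by a factor of 10.7/1.08 ≈ 9.9074.
n = log₂(9.9074) ≈ 3.3085 half-lives, so t½ = 205.4/3.3085 ≈ 62.082 minutes.
From t = 288 to t = 319: 1.08 × (1/2)^((319−288)/62.082) ≈ 0.76403 μg/dL.

0.764 μg/dL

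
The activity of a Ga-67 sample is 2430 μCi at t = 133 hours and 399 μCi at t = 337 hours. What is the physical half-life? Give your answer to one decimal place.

78.3 hours

Over Δt = 337 − 133 = 204 hours, the level fell by a factor of 2430/399 ≈ 6.0902.
n = log₂(6.0902) ≈ 2.6065 half-lives, so t½ = 204/2.6065 ≈ 78.266 hours.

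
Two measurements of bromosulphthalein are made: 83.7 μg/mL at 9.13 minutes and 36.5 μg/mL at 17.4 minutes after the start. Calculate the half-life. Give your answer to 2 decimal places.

6.91 minutes

Over Δt = 17.4 − 9.13 = 8.27 minutes, the level fell by a factor of 83.7/36.5 ≈ 2.2932.
n = log₂(2.2932) ≈ 1.1973 half-lives, so t½ = 8.27/1.1973 ≈ 6.907 minutes.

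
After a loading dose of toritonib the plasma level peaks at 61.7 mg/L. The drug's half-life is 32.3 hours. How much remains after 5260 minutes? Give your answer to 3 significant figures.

9.40 mg/L

Convert the elapsed time: 5260 minutes = 87.6667 hours.
Number of half-lives: n = 87.6667/32.3 ≈ 2.7141.
Remaining = 61.7 × (1/2)^2.7141 = 61.7 × 0.15239 ≈ 9.4026 mg/L.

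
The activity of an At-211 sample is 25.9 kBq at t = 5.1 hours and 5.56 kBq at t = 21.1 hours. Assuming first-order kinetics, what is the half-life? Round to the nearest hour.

Over Δt = 21.1 − 5.1 = 16 hours, the level fell by a factor of 25.9/5.56 ≈ 4.6583.
n = log₂(4.6583) ≈ 2.2198 half-lives, so t½ = 16/2.2198 ≈ 7.2079 hours.

7 hours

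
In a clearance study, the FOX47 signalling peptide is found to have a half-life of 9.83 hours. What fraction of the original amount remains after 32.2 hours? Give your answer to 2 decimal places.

n = 32.2/9.83 ≈ 3.2757 half-lives.
Fraction remaining = (1/2)^3.2757 ≈ 0.10326.

0.10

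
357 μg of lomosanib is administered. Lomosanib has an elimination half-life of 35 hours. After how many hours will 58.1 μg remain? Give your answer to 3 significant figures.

Fraction remaining = 58.1/357 ≈ 0.16275.
n = log₂(357/58.1) = ln(6.1446)/ln 2 ≈ 2.6193 half-lives.
t = n × t½ = 2.6193 × 35 ≈ 91.676 hours.

91.7 hours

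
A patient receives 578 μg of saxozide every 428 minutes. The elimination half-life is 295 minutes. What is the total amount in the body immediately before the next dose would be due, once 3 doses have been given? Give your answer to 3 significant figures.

The 3 doses were given 1284, 856, 428 minutes ago.
Total = 578·(1/2)^(1284/295) + 578·(1/2)^(856/295) + 578·(1/2)^(428/295)
      = 28.293 + 77.345 + 211.44 ≈ 317.07 μg.

317 μg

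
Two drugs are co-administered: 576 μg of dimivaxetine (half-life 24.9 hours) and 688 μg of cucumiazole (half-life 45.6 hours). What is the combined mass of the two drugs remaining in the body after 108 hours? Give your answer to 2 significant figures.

dimivaxetine: 576 × (1/2)^(108/24.9) = 576 × (1/2)^4.3373 ≈ 28.494 μg.
cucumiazole: 688 × (1/2)^(108/45.6) = 688 × (1/2)^2.3684 ≈ 133.24 μg.
Total = 28.494 + 133.24 ≈ 161.73 μg.

160 μg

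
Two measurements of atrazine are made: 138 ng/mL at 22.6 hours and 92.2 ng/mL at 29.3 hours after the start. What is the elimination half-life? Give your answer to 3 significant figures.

Over Δt = 29.3 − 22.6 = 6.7 hours, the level fell by a factor of 138/92.2 ≈ 1.4967.
n = log₂(1.4967) ≈ 0.58183 half-lives, so t½ = 6.7/0.58183 ≈ 11.515 hours.

11.5 hours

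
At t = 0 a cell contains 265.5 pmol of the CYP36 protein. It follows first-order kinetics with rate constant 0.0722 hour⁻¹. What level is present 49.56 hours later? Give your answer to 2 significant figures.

7.4 pmol

t½ = ln 2 / k = 0.69315 / 0.0722 ≈ 9.6004 hours.
Number of half-lives: n = 49.56/9.6004 ≈ 5.1623.
Remaining = 265.5 × (1/2)^5.1623 = 265.5 × 0.027925 ≈ 7.4141 pmol.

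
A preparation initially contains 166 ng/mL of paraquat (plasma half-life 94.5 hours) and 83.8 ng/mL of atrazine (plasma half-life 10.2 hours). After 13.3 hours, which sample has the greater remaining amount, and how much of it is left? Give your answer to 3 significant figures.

paraquat, 151 ng/mL

paraquat: 166 × (1/2)^0.14074 ≈ 150.57 ng/mL.
atrazine: 83.8 × (1/2)^1.3039 ≈ 33.941 ng/mL.
Paraquat has more remaining, at ≈ 150.57 ng/mL.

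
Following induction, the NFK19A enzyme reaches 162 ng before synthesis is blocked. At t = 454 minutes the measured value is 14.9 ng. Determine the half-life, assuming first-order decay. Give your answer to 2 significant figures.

130 minutes

A/A₀ = 14.9/162 ≈ 0.091975.
n = log₂(10.872) ≈ 3.4426 half-lives elapsed in 454 minutes.
t½ = 454/3.4426 ≈ 131.88 minutes.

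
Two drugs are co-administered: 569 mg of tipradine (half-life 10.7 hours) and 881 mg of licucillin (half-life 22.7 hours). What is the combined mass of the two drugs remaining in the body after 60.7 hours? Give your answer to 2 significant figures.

150 mg

tipradine: 569 × (1/2)^(60.7/10.7) = 569 × (1/2)^5.6729 ≈ 11.153 mg.
licucillin: 881 × (1/2)^(60.7/22.7) = 881 × (1/2)^2.674 ≈ 138.04 mg.
Total = 11.153 + 138.04 ≈ 149.2 mg.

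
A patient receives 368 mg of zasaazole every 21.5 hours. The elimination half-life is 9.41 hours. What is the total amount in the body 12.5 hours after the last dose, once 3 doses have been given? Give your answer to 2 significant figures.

The 3 doses were given 55.5, 34, 12.5 hours ago.
Total = 368·(1/2)^(55.5/9.41) + 368·(1/2)^(34/9.41) + 368·(1/2)^(12.5/9.41)
      = 6.1713 + 30.073 + 146.54 ≈ 182.79 mg.

180 mg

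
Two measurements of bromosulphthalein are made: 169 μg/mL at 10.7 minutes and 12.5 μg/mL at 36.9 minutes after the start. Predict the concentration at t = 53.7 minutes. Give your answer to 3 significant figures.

2.35 μg/mL

Over Δt = 36.9 − 10.7 = 26.2 minutes, the level fell by a factor of 169/12.5 ≈ 13.52.
n = log₂(13.52) ≈ 3.757 half-lives, so t½ = 26.2/3.757 ≈ 6.9736 minutes.
From t = 36.9 to t = 53.7: 12.5 × (1/2)^((53.7−36.9)/6.9736) ≈ 2.3534 μg/mL.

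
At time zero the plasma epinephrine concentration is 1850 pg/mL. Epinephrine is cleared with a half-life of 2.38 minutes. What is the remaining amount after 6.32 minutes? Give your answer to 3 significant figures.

294 pg/mL

Number of half-lives: n = 6.32/2.38 ≈ 2.6555.
Remaining = 1850 × (1/2)^2.6555 = 1850 × 0.15872 ≈ 293.63 pg/mL.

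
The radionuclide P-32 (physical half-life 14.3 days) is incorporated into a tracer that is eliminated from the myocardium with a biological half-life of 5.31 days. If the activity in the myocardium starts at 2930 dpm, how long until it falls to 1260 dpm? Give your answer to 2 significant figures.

1/t_eff = 1/t_phys + 1/t_biol = 1/14.3 + 1/5.31 = 0.25825 per day.
t_eff = 14.3 × 5.31 / (14.3 + 5.31) ≈ 3.8722 days.
n = log₂(2930/1260) ≈ 1.2175; t = 1.2175 × 3.8722 ≈ 4.7143 days.

4.7 days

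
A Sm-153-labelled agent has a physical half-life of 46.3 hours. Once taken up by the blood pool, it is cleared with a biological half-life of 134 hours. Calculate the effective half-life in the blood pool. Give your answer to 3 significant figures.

1/t_eff = 1/t_phys + 1/t_biol = 1/46.3 + 1/134 = 0.029061 per hour.
t_eff = 46.3 × 134 / (46.3 + 134) ≈ 34.41 hours.

34.4 hours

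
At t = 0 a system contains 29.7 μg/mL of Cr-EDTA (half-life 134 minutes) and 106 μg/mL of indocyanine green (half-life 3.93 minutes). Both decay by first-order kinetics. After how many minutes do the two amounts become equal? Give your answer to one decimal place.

7.4 minutes

Set 29.7·(1/2)^(t/134) = 106·(1/2)^(t/3.93).
Taking log₂: log₂(29.7/106) = t·(1/134 − 1/3.93).
log₂(0.28019) = -1.8355; 1/134 − 1/3.93 = -0.24699.
t = -1.8355 / -0.24699 ≈ 7.4316 minutes.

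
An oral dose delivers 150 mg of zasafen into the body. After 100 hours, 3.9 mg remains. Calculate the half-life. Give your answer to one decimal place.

A/A₀ = 3.9/150 ≈ 0.026.
n = log₂(38.462) ≈ 5.2653 half-lives elapsed in 100 hours.
t½ = 100/5.2653 ≈ 18.992 hours.

19.0 hours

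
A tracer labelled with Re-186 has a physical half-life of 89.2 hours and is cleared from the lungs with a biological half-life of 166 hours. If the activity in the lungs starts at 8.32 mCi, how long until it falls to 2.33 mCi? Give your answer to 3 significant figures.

107 hours

1/t_eff = 1/t_phys + 1/t_biol = 1/89.2 + 1/166 = 0.017235 per hour.
t_eff = 89.2 × 166 / (89.2 + 166) ≈ 58.022 hours.
n = log₂(8.32/2.33) ≈ 1.8363; t = 1.8363 × 58.022 ≈ 106.54 hours.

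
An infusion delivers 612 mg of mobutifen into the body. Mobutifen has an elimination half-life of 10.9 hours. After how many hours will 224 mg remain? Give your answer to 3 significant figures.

15.8 hours

Fraction remaining = 224/612 ≈ 0.36601.
n = log₂(612/224) = ln(2.7321)/ln 2 ≈ 1.45 half-lives.
t = n × t½ = 1.45 × 10.9 ≈ 15.805 hours.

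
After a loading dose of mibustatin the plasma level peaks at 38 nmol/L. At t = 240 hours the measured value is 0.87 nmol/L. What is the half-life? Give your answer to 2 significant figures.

A/A₀ = 0.87/38 ≈ 0.022895.
n = log₂(43.678) ≈ 5.4488 half-lives elapsed in 240 hours.
t½ = 240/5.4488 ≈ 44.046 hours.

44 hours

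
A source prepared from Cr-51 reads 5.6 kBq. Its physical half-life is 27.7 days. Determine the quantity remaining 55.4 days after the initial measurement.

1.4 kBq

Elapsed time is 2 half-lives (55.4/27.7).
Each half-life halves the amount: 5.6 × (1/2)^2 = 5.6/4 = 1.4 kBq.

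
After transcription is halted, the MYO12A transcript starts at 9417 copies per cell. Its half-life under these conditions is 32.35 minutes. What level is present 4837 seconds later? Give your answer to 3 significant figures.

1670 copies per cell

Convert the elapsed time: 4837 seconds = 80.6167 minutes.
Number of half-lives: n = 80.6167/32.35 ≈ 2.492.
Remaining = 9417 × (1/2)^2.492 = 9417 × 0.17776 ≈ 1673.9 copies per cell.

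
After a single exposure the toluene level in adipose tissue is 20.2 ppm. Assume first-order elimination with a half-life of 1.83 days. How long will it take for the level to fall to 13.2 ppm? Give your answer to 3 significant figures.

Fraction remaining = 13.2/20.2 ≈ 0.65347.
n = log₂(20.2/13.2) = ln(1.5303)/ln 2 ≈ 0.61382 half-lives.
t = n × t½ = 0.61382 × 1.83 ≈ 1.1233 days.

1.12 days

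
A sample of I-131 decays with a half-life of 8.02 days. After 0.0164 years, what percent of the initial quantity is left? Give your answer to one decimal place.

0.0164 years = 5.986 days.
n = 5.986/8.02 ≈ 0.74638 half-lives.
Fraction remaining = (1/2)^0.74638 ≈ 0.5961, i.e. 59.61%.

59.6%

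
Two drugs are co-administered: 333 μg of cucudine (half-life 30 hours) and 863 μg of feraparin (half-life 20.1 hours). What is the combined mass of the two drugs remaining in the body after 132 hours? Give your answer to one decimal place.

24.9 μg

cucudine: 333 × (1/2)^(132/30) = 333 × (1/2)^4.4 ≈ 15.773 μg.
feraparin: 863 × (1/2)^(132/20.1) = 863 × (1/2)^6.5672 ≈ 9.1012 μg.
Total = 15.773 + 9.1012 ≈ 24.874 μg.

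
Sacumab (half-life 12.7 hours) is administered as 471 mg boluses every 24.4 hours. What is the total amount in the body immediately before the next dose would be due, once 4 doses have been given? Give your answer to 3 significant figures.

The 4 doses were given 97.6, 73.2, 48.8, 24.4 hours ago.
Total = 471·(1/2)^(97.6/12.7) + 471·(1/2)^(73.2/12.7) + 471·(1/2)^(48.8/12.7) + 471·(1/2)^(24.4/12.7)
      = 2.2887 + 8.6686 + 32.833 + 124.36 ≈ 168.15 mg.

168 mg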